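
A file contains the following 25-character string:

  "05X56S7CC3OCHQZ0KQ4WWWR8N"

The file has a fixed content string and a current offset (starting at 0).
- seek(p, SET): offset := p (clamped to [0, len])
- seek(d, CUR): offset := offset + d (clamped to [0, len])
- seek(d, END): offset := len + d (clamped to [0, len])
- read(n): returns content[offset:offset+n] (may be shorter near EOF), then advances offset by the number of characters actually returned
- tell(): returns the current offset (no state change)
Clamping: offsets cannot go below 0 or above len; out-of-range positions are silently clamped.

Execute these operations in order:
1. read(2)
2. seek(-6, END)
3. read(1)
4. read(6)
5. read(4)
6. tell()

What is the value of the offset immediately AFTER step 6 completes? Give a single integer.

Answer: 25

Derivation:
After 1 (read(2)): returned '05', offset=2
After 2 (seek(-6, END)): offset=19
After 3 (read(1)): returned 'W', offset=20
After 4 (read(6)): returned 'WWR8N', offset=25
After 5 (read(4)): returned '', offset=25
After 6 (tell()): offset=25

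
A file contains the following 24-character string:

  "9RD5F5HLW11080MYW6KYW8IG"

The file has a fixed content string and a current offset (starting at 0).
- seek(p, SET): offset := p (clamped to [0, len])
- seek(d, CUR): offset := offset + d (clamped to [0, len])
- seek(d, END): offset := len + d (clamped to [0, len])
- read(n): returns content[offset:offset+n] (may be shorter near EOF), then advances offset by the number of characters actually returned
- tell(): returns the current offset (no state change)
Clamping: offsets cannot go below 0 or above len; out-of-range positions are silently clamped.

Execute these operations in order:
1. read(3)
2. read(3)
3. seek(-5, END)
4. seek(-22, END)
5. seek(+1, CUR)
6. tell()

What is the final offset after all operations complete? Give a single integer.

Answer: 3

Derivation:
After 1 (read(3)): returned '9RD', offset=3
After 2 (read(3)): returned '5F5', offset=6
After 3 (seek(-5, END)): offset=19
After 4 (seek(-22, END)): offset=2
After 5 (seek(+1, CUR)): offset=3
After 6 (tell()): offset=3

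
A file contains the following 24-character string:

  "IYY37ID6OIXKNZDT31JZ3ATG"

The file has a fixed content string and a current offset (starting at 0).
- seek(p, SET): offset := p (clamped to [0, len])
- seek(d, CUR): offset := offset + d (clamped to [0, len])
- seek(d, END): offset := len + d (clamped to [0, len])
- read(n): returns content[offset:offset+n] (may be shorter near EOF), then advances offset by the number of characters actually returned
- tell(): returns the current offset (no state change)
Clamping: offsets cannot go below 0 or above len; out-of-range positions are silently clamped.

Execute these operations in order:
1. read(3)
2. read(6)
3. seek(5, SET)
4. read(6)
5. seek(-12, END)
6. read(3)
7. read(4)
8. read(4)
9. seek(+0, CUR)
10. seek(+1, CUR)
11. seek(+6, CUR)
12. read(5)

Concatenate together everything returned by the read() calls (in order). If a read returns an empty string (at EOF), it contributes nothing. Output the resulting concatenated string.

After 1 (read(3)): returned 'IYY', offset=3
After 2 (read(6)): returned '37ID6O', offset=9
After 3 (seek(5, SET)): offset=5
After 4 (read(6)): returned 'ID6OIX', offset=11
After 5 (seek(-12, END)): offset=12
After 6 (read(3)): returned 'NZD', offset=15
After 7 (read(4)): returned 'T31J', offset=19
After 8 (read(4)): returned 'Z3AT', offset=23
After 9 (seek(+0, CUR)): offset=23
After 10 (seek(+1, CUR)): offset=24
After 11 (seek(+6, CUR)): offset=24
After 12 (read(5)): returned '', offset=24

Answer: IYY37ID6OID6OIXNZDT31JZ3AT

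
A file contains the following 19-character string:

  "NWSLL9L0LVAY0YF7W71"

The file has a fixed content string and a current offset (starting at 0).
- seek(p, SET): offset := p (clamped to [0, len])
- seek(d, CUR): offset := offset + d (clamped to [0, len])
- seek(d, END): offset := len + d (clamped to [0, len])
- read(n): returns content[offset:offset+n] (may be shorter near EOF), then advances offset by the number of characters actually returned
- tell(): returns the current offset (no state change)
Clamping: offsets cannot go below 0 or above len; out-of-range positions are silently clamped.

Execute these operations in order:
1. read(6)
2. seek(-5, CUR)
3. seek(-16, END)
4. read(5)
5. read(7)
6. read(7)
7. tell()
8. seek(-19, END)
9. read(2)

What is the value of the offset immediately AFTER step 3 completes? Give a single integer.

After 1 (read(6)): returned 'NWSLL9', offset=6
After 2 (seek(-5, CUR)): offset=1
After 3 (seek(-16, END)): offset=3

Answer: 3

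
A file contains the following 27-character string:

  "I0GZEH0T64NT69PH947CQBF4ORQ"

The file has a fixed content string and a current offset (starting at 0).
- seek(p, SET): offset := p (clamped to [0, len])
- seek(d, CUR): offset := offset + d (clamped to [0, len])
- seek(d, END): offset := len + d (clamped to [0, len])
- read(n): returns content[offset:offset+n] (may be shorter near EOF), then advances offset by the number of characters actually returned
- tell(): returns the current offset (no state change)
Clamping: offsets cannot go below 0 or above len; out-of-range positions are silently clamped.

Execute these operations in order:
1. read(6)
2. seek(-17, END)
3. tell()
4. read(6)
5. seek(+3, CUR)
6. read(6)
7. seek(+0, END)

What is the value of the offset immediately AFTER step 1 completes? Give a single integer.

Answer: 6

Derivation:
After 1 (read(6)): returned 'I0GZEH', offset=6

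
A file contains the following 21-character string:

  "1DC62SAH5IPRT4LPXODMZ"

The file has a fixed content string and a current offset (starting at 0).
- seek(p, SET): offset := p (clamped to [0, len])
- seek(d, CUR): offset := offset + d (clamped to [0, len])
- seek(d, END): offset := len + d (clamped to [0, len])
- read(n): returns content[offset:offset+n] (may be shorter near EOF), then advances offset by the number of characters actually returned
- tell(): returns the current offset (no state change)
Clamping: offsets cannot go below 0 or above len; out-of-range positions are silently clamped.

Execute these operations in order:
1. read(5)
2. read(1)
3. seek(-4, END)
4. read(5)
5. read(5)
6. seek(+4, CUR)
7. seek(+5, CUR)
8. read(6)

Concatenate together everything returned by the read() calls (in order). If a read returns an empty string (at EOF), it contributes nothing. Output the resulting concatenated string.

Answer: 1DC62SODMZ

Derivation:
After 1 (read(5)): returned '1DC62', offset=5
After 2 (read(1)): returned 'S', offset=6
After 3 (seek(-4, END)): offset=17
After 4 (read(5)): returned 'ODMZ', offset=21
After 5 (read(5)): returned '', offset=21
After 6 (seek(+4, CUR)): offset=21
After 7 (seek(+5, CUR)): offset=21
After 8 (read(6)): returned '', offset=21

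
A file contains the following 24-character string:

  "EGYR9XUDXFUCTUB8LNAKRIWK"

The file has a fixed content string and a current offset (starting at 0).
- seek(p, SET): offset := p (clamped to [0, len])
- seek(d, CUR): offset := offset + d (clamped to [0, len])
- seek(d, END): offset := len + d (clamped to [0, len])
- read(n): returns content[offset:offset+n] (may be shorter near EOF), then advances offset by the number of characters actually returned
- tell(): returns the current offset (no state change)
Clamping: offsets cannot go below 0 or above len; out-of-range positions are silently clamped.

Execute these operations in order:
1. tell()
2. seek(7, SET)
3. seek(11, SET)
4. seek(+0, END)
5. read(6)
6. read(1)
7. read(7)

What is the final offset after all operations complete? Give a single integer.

After 1 (tell()): offset=0
After 2 (seek(7, SET)): offset=7
After 3 (seek(11, SET)): offset=11
After 4 (seek(+0, END)): offset=24
After 5 (read(6)): returned '', offset=24
After 6 (read(1)): returned '', offset=24
After 7 (read(7)): returned '', offset=24

Answer: 24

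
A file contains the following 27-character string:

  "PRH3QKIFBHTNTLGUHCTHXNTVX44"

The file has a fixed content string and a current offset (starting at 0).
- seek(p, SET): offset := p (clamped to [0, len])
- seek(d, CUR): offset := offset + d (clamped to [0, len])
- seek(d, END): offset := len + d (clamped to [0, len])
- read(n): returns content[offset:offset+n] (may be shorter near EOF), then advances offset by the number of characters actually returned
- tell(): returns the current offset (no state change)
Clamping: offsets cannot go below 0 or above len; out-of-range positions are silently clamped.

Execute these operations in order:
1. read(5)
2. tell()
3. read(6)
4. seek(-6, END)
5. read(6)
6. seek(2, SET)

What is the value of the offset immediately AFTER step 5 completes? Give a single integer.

Answer: 27

Derivation:
After 1 (read(5)): returned 'PRH3Q', offset=5
After 2 (tell()): offset=5
After 3 (read(6)): returned 'KIFBHT', offset=11
After 4 (seek(-6, END)): offset=21
After 5 (read(6)): returned 'NTVX44', offset=27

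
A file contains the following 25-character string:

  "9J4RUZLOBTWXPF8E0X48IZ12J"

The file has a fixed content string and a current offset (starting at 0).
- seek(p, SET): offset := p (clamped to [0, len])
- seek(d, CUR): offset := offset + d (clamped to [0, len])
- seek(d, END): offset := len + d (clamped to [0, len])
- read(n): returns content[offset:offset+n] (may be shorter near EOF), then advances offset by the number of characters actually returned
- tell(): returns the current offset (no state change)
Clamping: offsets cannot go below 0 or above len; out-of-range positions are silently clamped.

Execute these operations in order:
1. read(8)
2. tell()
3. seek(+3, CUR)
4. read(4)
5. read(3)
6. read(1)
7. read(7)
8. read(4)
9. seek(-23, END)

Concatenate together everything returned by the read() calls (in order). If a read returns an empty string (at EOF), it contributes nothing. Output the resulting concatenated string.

Answer: 9J4RUZLOXPF8E0X48IZ12J

Derivation:
After 1 (read(8)): returned '9J4RUZLO', offset=8
After 2 (tell()): offset=8
After 3 (seek(+3, CUR)): offset=11
After 4 (read(4)): returned 'XPF8', offset=15
After 5 (read(3)): returned 'E0X', offset=18
After 6 (read(1)): returned '4', offset=19
After 7 (read(7)): returned '8IZ12J', offset=25
After 8 (read(4)): returned '', offset=25
After 9 (seek(-23, END)): offset=2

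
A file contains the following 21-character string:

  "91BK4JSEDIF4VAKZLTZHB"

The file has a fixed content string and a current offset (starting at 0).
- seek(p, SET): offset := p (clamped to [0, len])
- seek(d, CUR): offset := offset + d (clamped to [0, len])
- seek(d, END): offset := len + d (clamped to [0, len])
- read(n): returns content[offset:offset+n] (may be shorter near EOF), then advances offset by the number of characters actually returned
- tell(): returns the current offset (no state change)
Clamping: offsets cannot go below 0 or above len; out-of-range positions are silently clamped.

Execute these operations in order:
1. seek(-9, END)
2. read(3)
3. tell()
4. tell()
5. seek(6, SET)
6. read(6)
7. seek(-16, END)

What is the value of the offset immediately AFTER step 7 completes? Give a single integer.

After 1 (seek(-9, END)): offset=12
After 2 (read(3)): returned 'VAK', offset=15
After 3 (tell()): offset=15
After 4 (tell()): offset=15
After 5 (seek(6, SET)): offset=6
After 6 (read(6)): returned 'SEDIF4', offset=12
After 7 (seek(-16, END)): offset=5

Answer: 5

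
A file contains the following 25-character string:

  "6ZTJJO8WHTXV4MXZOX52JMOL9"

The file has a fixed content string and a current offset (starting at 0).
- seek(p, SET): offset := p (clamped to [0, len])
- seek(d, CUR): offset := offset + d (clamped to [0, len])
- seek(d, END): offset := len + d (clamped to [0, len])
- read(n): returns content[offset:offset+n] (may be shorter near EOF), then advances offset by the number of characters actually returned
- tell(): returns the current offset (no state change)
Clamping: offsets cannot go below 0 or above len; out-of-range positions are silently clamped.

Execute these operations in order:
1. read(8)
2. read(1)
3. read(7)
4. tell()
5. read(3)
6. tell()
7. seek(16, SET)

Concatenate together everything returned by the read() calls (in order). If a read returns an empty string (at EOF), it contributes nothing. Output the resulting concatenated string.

Answer: 6ZTJJO8WHTXV4MXZOX5

Derivation:
After 1 (read(8)): returned '6ZTJJO8W', offset=8
After 2 (read(1)): returned 'H', offset=9
After 3 (read(7)): returned 'TXV4MXZ', offset=16
After 4 (tell()): offset=16
After 5 (read(3)): returned 'OX5', offset=19
After 6 (tell()): offset=19
After 7 (seek(16, SET)): offset=16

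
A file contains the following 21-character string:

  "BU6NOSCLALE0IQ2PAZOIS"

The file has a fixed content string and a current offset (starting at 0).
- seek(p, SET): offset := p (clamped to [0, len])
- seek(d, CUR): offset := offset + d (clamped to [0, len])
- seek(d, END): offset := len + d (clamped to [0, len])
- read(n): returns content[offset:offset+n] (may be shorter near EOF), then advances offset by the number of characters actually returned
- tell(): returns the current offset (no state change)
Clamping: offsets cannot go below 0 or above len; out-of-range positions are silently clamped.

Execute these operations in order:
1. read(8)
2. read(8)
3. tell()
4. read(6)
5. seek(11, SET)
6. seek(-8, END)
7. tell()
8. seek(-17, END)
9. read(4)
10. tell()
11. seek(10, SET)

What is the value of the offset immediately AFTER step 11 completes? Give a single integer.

After 1 (read(8)): returned 'BU6NOSCL', offset=8
After 2 (read(8)): returned 'ALE0IQ2P', offset=16
After 3 (tell()): offset=16
After 4 (read(6)): returned 'AZOIS', offset=21
After 5 (seek(11, SET)): offset=11
After 6 (seek(-8, END)): offset=13
After 7 (tell()): offset=13
After 8 (seek(-17, END)): offset=4
After 9 (read(4)): returned 'OSCL', offset=8
After 10 (tell()): offset=8
After 11 (seek(10, SET)): offset=10

Answer: 10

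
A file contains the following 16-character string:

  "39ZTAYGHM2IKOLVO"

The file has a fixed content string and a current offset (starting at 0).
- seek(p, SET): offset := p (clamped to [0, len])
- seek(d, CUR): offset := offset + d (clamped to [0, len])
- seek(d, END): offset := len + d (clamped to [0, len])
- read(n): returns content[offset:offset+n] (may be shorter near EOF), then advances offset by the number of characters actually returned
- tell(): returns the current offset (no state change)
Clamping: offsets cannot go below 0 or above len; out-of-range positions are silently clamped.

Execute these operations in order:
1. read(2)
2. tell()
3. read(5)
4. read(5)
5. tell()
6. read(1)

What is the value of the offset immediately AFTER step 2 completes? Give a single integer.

After 1 (read(2)): returned '39', offset=2
After 2 (tell()): offset=2

Answer: 2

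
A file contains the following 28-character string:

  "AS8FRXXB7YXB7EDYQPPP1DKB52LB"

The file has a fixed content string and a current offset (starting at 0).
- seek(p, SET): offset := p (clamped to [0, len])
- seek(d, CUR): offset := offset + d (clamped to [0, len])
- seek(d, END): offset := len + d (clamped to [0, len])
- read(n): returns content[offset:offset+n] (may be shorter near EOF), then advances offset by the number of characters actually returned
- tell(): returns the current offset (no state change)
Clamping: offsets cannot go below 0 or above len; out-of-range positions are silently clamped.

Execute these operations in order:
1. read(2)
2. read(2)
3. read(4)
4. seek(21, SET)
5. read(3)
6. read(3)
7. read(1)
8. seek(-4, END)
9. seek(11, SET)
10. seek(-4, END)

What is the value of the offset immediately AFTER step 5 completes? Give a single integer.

After 1 (read(2)): returned 'AS', offset=2
After 2 (read(2)): returned '8F', offset=4
After 3 (read(4)): returned 'RXXB', offset=8
After 4 (seek(21, SET)): offset=21
After 5 (read(3)): returned 'DKB', offset=24

Answer: 24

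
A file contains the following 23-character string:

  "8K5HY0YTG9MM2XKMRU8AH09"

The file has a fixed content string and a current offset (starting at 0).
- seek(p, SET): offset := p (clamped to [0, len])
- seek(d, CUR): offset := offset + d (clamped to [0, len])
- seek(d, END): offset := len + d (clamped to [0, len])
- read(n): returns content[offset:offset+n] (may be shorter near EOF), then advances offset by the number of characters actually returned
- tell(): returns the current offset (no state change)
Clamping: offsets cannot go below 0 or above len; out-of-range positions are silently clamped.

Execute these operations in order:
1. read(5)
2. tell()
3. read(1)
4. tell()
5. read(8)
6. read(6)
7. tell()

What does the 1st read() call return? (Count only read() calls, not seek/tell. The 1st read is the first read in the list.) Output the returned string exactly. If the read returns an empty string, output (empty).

Answer: 8K5HY

Derivation:
After 1 (read(5)): returned '8K5HY', offset=5
After 2 (tell()): offset=5
After 3 (read(1)): returned '0', offset=6
After 4 (tell()): offset=6
After 5 (read(8)): returned 'YTG9MM2X', offset=14
After 6 (read(6)): returned 'KMRU8A', offset=20
After 7 (tell()): offset=20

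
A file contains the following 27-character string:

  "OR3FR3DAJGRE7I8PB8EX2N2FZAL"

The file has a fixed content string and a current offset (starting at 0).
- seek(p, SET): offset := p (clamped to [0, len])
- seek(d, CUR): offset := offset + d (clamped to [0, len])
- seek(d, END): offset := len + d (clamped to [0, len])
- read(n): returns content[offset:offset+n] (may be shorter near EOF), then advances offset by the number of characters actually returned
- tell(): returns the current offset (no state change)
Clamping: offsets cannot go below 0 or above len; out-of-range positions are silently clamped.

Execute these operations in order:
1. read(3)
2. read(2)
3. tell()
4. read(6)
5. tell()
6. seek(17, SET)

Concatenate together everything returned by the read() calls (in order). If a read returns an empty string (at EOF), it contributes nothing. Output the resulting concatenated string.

After 1 (read(3)): returned 'OR3', offset=3
After 2 (read(2)): returned 'FR', offset=5
After 3 (tell()): offset=5
After 4 (read(6)): returned '3DAJGR', offset=11
After 5 (tell()): offset=11
After 6 (seek(17, SET)): offset=17

Answer: OR3FR3DAJGR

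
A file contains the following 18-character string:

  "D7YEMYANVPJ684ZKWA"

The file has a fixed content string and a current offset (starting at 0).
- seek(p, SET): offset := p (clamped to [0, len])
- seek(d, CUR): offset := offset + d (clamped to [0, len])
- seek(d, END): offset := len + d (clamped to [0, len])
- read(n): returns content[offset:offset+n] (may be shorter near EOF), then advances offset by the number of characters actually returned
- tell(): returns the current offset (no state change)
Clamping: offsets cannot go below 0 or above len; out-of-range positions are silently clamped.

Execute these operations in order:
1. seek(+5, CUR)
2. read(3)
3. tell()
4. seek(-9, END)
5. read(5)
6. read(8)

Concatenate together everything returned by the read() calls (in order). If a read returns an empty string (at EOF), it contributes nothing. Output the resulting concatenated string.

After 1 (seek(+5, CUR)): offset=5
After 2 (read(3)): returned 'YAN', offset=8
After 3 (tell()): offset=8
After 4 (seek(-9, END)): offset=9
After 5 (read(5)): returned 'PJ684', offset=14
After 6 (read(8)): returned 'ZKWA', offset=18

Answer: YANPJ684ZKWA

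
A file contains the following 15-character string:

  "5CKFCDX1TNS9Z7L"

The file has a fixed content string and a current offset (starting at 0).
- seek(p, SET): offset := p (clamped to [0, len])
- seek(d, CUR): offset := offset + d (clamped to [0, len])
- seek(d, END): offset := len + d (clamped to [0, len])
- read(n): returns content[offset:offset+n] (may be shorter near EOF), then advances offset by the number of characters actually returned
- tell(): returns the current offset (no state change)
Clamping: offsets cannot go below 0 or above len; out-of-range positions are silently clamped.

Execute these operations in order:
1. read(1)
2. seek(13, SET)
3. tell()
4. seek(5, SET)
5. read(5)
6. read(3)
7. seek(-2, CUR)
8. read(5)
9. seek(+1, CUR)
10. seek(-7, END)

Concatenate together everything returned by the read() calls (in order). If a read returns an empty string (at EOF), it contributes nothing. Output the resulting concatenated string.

After 1 (read(1)): returned '5', offset=1
After 2 (seek(13, SET)): offset=13
After 3 (tell()): offset=13
After 4 (seek(5, SET)): offset=5
After 5 (read(5)): returned 'DX1TN', offset=10
After 6 (read(3)): returned 'S9Z', offset=13
After 7 (seek(-2, CUR)): offset=11
After 8 (read(5)): returned '9Z7L', offset=15
After 9 (seek(+1, CUR)): offset=15
After 10 (seek(-7, END)): offset=8

Answer: 5DX1TNS9Z9Z7L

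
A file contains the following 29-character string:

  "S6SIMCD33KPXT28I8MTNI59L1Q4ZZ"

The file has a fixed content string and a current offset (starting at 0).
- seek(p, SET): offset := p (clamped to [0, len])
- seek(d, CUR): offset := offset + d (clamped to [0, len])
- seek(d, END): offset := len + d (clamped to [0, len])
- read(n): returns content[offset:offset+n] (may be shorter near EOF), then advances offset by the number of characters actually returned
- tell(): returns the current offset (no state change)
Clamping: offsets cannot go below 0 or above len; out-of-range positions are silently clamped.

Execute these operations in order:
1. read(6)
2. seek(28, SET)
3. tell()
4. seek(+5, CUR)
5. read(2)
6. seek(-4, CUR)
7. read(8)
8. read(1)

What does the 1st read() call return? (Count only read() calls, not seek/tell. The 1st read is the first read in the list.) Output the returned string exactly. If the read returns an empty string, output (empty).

Answer: S6SIMC

Derivation:
After 1 (read(6)): returned 'S6SIMC', offset=6
After 2 (seek(28, SET)): offset=28
After 3 (tell()): offset=28
After 4 (seek(+5, CUR)): offset=29
After 5 (read(2)): returned '', offset=29
After 6 (seek(-4, CUR)): offset=25
After 7 (read(8)): returned 'Q4ZZ', offset=29
After 8 (read(1)): returned '', offset=29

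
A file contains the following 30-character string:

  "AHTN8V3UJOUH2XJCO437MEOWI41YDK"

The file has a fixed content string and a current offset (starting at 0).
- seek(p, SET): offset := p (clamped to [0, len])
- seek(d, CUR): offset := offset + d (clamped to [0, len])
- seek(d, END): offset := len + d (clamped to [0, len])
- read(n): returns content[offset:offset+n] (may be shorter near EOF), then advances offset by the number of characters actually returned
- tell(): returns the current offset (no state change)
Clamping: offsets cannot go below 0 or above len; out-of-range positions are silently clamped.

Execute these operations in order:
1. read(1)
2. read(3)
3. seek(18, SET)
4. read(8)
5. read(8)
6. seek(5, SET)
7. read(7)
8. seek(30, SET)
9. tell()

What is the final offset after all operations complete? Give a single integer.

Answer: 30

Derivation:
After 1 (read(1)): returned 'A', offset=1
After 2 (read(3)): returned 'HTN', offset=4
After 3 (seek(18, SET)): offset=18
After 4 (read(8)): returned '37MEOWI4', offset=26
After 5 (read(8)): returned '1YDK', offset=30
After 6 (seek(5, SET)): offset=5
After 7 (read(7)): returned 'V3UJOUH', offset=12
After 8 (seek(30, SET)): offset=30
After 9 (tell()): offset=30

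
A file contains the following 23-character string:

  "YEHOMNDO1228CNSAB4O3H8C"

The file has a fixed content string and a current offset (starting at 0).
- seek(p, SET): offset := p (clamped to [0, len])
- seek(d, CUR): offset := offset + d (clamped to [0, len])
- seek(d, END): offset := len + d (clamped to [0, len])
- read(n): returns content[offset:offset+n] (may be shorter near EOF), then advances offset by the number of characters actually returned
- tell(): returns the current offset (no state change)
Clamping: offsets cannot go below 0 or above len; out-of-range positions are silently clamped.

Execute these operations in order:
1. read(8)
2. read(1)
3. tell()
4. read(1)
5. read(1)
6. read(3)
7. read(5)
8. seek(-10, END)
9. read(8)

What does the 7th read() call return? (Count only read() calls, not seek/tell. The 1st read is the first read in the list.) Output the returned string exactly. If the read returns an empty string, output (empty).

Answer: NSAB4O3H

Derivation:
After 1 (read(8)): returned 'YEHOMNDO', offset=8
After 2 (read(1)): returned '1', offset=9
After 3 (tell()): offset=9
After 4 (read(1)): returned '2', offset=10
After 5 (read(1)): returned '2', offset=11
After 6 (read(3)): returned '8CN', offset=14
After 7 (read(5)): returned 'SAB4O', offset=19
After 8 (seek(-10, END)): offset=13
After 9 (read(8)): returned 'NSAB4O3H', offset=21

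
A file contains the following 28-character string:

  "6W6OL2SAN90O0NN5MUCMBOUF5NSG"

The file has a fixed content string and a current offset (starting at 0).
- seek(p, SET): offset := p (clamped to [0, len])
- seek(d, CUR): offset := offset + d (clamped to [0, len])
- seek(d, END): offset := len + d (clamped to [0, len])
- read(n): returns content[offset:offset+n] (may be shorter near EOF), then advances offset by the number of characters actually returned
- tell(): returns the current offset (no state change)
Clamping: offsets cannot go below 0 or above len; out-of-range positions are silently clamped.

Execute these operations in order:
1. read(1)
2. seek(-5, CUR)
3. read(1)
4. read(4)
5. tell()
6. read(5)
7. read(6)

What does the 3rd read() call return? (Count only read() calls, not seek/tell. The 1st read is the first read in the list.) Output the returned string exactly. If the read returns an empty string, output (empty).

Answer: W6OL

Derivation:
After 1 (read(1)): returned '6', offset=1
After 2 (seek(-5, CUR)): offset=0
After 3 (read(1)): returned '6', offset=1
After 4 (read(4)): returned 'W6OL', offset=5
After 5 (tell()): offset=5
After 6 (read(5)): returned '2SAN9', offset=10
After 7 (read(6)): returned '0O0NN5', offset=16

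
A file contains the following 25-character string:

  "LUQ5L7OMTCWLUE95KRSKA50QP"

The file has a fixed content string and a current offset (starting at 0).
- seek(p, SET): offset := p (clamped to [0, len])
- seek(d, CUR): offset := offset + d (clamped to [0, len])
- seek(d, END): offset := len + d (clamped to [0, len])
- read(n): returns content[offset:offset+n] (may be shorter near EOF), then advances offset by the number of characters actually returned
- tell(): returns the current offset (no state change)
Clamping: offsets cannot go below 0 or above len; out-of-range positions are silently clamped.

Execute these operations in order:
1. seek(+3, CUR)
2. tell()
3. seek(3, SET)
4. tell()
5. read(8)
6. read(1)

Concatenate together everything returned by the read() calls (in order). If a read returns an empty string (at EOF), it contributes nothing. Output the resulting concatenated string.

After 1 (seek(+3, CUR)): offset=3
After 2 (tell()): offset=3
After 3 (seek(3, SET)): offset=3
After 4 (tell()): offset=3
After 5 (read(8)): returned '5L7OMTCW', offset=11
After 6 (read(1)): returned 'L', offset=12

Answer: 5L7OMTCWL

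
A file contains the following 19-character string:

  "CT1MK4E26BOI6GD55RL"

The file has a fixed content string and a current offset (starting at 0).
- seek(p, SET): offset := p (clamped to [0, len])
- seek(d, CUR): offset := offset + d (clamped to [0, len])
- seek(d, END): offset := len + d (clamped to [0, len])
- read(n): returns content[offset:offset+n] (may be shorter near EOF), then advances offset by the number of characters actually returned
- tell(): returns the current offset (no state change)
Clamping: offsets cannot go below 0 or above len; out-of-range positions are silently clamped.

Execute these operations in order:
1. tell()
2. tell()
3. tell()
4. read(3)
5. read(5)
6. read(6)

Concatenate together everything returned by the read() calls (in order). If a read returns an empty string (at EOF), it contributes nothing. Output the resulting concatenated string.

After 1 (tell()): offset=0
After 2 (tell()): offset=0
After 3 (tell()): offset=0
After 4 (read(3)): returned 'CT1', offset=3
After 5 (read(5)): returned 'MK4E2', offset=8
After 6 (read(6)): returned '6BOI6G', offset=14

Answer: CT1MK4E26BOI6G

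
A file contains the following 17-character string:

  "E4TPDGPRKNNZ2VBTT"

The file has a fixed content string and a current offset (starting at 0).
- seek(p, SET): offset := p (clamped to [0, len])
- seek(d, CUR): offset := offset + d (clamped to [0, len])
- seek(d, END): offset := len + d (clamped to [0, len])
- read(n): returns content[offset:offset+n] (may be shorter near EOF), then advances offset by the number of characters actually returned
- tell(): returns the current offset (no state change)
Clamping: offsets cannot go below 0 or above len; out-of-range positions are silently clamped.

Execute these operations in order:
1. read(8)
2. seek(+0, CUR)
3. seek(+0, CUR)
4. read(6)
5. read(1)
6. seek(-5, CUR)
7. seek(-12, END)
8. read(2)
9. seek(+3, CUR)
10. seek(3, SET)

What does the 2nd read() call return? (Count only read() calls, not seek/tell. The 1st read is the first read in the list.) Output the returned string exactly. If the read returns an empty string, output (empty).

Answer: KNNZ2V

Derivation:
After 1 (read(8)): returned 'E4TPDGPR', offset=8
After 2 (seek(+0, CUR)): offset=8
After 3 (seek(+0, CUR)): offset=8
After 4 (read(6)): returned 'KNNZ2V', offset=14
After 5 (read(1)): returned 'B', offset=15
After 6 (seek(-5, CUR)): offset=10
After 7 (seek(-12, END)): offset=5
After 8 (read(2)): returned 'GP', offset=7
After 9 (seek(+3, CUR)): offset=10
After 10 (seek(3, SET)): offset=3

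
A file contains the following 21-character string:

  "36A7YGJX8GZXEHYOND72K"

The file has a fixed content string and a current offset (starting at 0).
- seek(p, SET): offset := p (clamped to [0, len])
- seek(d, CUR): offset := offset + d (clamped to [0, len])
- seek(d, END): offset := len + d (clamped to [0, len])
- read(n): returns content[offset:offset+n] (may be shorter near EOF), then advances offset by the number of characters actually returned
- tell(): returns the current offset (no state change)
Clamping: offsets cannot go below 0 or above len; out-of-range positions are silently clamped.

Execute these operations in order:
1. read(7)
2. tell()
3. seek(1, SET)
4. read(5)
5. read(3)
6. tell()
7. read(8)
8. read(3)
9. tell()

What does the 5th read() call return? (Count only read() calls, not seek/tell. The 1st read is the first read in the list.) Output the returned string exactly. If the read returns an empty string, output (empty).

After 1 (read(7)): returned '36A7YGJ', offset=7
After 2 (tell()): offset=7
After 3 (seek(1, SET)): offset=1
After 4 (read(5)): returned '6A7YG', offset=6
After 5 (read(3)): returned 'JX8', offset=9
After 6 (tell()): offset=9
After 7 (read(8)): returned 'GZXEHYON', offset=17
After 8 (read(3)): returned 'D72', offset=20
After 9 (tell()): offset=20

Answer: D72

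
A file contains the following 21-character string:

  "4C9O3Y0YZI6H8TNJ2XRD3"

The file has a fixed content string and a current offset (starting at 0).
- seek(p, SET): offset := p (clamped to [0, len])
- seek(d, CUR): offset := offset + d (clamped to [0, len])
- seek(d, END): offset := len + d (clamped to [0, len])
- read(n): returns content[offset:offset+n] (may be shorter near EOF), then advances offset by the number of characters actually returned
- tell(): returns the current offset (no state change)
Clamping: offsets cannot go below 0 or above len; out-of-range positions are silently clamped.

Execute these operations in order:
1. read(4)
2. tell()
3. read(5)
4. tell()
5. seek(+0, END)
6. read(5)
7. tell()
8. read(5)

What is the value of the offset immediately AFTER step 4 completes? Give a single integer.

After 1 (read(4)): returned '4C9O', offset=4
After 2 (tell()): offset=4
After 3 (read(5)): returned '3Y0YZ', offset=9
After 4 (tell()): offset=9

Answer: 9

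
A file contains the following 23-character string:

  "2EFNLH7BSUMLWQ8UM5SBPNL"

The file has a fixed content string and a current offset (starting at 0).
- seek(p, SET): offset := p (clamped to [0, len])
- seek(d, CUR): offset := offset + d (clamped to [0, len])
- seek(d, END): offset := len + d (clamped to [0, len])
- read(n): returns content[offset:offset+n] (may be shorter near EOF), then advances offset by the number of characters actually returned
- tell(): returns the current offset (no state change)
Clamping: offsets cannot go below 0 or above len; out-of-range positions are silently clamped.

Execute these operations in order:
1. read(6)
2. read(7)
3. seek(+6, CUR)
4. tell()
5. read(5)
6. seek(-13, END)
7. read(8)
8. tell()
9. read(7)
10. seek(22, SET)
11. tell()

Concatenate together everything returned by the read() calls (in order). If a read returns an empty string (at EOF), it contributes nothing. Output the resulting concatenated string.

Answer: 2EFNLH7BSUMLWBPNLMLWQ8UM5SBPNL

Derivation:
After 1 (read(6)): returned '2EFNLH', offset=6
After 2 (read(7)): returned '7BSUMLW', offset=13
After 3 (seek(+6, CUR)): offset=19
After 4 (tell()): offset=19
After 5 (read(5)): returned 'BPNL', offset=23
After 6 (seek(-13, END)): offset=10
After 7 (read(8)): returned 'MLWQ8UM5', offset=18
After 8 (tell()): offset=18
After 9 (read(7)): returned 'SBPNL', offset=23
After 10 (seek(22, SET)): offset=22
After 11 (tell()): offset=22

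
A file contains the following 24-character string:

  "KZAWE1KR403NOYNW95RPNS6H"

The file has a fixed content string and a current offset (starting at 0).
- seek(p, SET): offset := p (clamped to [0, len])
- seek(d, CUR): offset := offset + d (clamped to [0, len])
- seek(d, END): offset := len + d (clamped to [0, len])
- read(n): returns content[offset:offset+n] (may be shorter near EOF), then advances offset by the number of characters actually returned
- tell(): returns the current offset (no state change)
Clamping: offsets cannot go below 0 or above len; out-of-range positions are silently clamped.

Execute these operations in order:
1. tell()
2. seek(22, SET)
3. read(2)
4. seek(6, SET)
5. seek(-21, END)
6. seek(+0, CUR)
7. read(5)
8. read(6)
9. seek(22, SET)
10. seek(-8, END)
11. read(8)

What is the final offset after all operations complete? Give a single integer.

Answer: 24

Derivation:
After 1 (tell()): offset=0
After 2 (seek(22, SET)): offset=22
After 3 (read(2)): returned '6H', offset=24
After 4 (seek(6, SET)): offset=6
After 5 (seek(-21, END)): offset=3
After 6 (seek(+0, CUR)): offset=3
After 7 (read(5)): returned 'WE1KR', offset=8
After 8 (read(6)): returned '403NOY', offset=14
After 9 (seek(22, SET)): offset=22
After 10 (seek(-8, END)): offset=16
After 11 (read(8)): returned '95RPNS6H', offset=24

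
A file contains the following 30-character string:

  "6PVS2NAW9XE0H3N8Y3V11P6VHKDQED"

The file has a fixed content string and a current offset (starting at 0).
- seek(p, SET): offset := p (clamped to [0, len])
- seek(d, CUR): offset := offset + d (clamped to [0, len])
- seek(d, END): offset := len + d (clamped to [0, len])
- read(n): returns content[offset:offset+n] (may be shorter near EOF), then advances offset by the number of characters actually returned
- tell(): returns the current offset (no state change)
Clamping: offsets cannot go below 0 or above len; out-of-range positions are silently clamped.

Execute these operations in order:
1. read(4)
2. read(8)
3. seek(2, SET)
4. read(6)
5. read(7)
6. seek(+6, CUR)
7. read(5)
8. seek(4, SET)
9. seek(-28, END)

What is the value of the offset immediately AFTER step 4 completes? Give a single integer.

Answer: 8

Derivation:
After 1 (read(4)): returned '6PVS', offset=4
After 2 (read(8)): returned '2NAW9XE0', offset=12
After 3 (seek(2, SET)): offset=2
After 4 (read(6)): returned 'VS2NAW', offset=8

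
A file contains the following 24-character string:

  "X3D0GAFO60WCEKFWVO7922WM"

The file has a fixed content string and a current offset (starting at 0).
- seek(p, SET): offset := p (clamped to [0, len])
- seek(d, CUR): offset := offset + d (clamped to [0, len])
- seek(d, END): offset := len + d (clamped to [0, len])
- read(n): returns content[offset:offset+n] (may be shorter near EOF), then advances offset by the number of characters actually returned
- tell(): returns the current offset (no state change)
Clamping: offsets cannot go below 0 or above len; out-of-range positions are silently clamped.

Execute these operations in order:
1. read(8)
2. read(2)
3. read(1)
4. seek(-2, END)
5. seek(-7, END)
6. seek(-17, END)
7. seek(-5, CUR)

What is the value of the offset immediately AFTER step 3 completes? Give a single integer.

After 1 (read(8)): returned 'X3D0GAFO', offset=8
After 2 (read(2)): returned '60', offset=10
After 3 (read(1)): returned 'W', offset=11

Answer: 11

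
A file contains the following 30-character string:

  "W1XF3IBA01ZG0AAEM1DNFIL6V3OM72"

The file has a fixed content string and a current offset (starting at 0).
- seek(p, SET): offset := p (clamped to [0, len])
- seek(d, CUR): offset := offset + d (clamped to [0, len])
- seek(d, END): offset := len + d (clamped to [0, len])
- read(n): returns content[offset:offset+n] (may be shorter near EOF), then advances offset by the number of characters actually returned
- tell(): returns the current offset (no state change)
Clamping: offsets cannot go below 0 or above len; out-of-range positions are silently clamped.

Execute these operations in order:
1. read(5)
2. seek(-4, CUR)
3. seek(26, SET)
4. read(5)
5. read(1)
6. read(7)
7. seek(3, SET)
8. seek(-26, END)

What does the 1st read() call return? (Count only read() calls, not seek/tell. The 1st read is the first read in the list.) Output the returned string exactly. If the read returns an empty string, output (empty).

Answer: W1XF3

Derivation:
After 1 (read(5)): returned 'W1XF3', offset=5
After 2 (seek(-4, CUR)): offset=1
After 3 (seek(26, SET)): offset=26
After 4 (read(5)): returned 'OM72', offset=30
After 5 (read(1)): returned '', offset=30
After 6 (read(7)): returned '', offset=30
After 7 (seek(3, SET)): offset=3
After 8 (seek(-26, END)): offset=4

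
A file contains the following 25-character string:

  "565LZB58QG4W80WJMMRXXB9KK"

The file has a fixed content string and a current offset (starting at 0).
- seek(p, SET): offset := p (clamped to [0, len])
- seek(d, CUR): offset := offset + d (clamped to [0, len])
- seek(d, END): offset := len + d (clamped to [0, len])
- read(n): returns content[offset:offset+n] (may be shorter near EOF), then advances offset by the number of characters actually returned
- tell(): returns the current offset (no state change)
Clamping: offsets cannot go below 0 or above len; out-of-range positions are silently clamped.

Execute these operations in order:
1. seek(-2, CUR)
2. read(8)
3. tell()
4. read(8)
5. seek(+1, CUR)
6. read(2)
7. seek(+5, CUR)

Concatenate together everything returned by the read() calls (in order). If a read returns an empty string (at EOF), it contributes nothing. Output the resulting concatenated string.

After 1 (seek(-2, CUR)): offset=0
After 2 (read(8)): returned '565LZB58', offset=8
After 3 (tell()): offset=8
After 4 (read(8)): returned 'QG4W80WJ', offset=16
After 5 (seek(+1, CUR)): offset=17
After 6 (read(2)): returned 'MR', offset=19
After 7 (seek(+5, CUR)): offset=24

Answer: 565LZB58QG4W80WJMR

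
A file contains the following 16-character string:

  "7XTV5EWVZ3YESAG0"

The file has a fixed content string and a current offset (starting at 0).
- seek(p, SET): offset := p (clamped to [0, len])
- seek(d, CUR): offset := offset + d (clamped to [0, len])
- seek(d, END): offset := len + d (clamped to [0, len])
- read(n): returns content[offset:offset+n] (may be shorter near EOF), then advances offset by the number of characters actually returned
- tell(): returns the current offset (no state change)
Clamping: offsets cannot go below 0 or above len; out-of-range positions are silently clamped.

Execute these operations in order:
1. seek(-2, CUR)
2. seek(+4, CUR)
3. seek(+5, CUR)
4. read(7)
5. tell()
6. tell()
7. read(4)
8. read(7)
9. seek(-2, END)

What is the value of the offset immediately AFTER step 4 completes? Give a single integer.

After 1 (seek(-2, CUR)): offset=0
After 2 (seek(+4, CUR)): offset=4
After 3 (seek(+5, CUR)): offset=9
After 4 (read(7)): returned '3YESAG0', offset=16

Answer: 16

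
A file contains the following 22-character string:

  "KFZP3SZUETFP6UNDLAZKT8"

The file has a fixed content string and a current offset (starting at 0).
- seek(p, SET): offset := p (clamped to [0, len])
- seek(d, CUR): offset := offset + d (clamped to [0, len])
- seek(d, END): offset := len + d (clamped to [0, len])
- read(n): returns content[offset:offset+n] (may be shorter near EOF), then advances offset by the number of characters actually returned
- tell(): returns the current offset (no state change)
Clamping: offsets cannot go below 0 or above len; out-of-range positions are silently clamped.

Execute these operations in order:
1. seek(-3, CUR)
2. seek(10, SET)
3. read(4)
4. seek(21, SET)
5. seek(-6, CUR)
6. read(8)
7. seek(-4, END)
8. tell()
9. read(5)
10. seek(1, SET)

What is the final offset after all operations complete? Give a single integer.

After 1 (seek(-3, CUR)): offset=0
After 2 (seek(10, SET)): offset=10
After 3 (read(4)): returned 'FP6U', offset=14
After 4 (seek(21, SET)): offset=21
After 5 (seek(-6, CUR)): offset=15
After 6 (read(8)): returned 'DLAZKT8', offset=22
After 7 (seek(-4, END)): offset=18
After 8 (tell()): offset=18
After 9 (read(5)): returned 'ZKT8', offset=22
After 10 (seek(1, SET)): offset=1

Answer: 1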